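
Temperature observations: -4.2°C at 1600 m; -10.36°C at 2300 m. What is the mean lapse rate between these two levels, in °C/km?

Γ = −ΔT/Δz = (-4.2 − (-10.36)) / (2300 − 1600) m
  = 6.16°C / 0.7 km = 8.8°C/km

8.8°C/km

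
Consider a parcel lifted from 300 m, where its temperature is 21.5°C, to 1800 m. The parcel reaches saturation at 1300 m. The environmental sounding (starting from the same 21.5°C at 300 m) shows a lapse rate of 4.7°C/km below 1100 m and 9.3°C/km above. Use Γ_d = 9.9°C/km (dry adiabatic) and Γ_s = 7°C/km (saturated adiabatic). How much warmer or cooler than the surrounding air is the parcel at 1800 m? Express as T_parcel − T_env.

-3.13°C (parcel cooler than environment)

Parcel:
  Dry to 1300 m: -9.9 × 1 km = -9.9°C, so T = 11.6°C.
  Saturated to 1800 m: -7 × 0.5 km = -3.5°C, so T = 8.1°C.
Environment:
  Environment, lower layer to 1100 m: -4.7 × 0.8 km = -3.76°C, so T = 17.74°C.
  Environment, upper layer to 1800 m: -9.3 × 0.7 km = -6.51°C, so T = 11.23°C.
T_parcel − T_env = 8.1 − 11.23 = -3.13°C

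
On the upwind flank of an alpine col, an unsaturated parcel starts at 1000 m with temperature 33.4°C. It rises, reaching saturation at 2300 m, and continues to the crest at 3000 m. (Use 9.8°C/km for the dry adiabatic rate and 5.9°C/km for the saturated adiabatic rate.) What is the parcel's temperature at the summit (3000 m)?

Dry to 2300 m: -9.8 × 1.3 km = -12.74°C, so T = 20.66°C.
Saturated to 3000 m: -5.9 × 0.7 km = -4.13°C, so T = 16.53°C.

16.53°C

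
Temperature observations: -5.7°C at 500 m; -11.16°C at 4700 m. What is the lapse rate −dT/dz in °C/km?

Γ = −ΔT/Δz = (-5.7 − (-11.16)) / (4700 − 500) m
  = 5.46°C / 4.2 km = 1.3°C/km

1.3°C/km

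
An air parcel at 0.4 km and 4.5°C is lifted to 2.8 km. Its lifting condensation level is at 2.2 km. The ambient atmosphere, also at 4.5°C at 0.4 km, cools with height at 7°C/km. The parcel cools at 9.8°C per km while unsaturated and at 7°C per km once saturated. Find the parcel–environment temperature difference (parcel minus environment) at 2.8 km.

Parcel:
  400 → 2200 m (dry, 9.8°C/km): ΔT = -9.8 × 1.8 = -17.64°C → T = -13.14°C
  2200 → 2800 m (saturated, 7°C/km): ΔT = -7 × 0.6 = -4.2°C → T = -17.34°C
Environment:
  400 → 2800 m (environment, 7°C/km): ΔT = -7 × 2.4 = -16.8°C → T = -12.3°C
T_parcel − T_env = -17.34 − (-12.3) = -5.04°C

-5.04°C (parcel cooler than environment)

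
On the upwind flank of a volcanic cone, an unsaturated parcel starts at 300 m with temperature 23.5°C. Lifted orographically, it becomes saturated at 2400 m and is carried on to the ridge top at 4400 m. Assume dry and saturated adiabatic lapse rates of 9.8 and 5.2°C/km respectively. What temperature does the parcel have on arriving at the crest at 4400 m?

-7.48°C

300 → 2400 m (dry, 9.8°C/km): ΔT = -9.8 × 2.1 = -20.58°C → T = 2.92°C
2400 → 4400 m (saturated, 5.2°C/km): ΔT = -5.2 × 2 = -10.4°C → T = -7.48°C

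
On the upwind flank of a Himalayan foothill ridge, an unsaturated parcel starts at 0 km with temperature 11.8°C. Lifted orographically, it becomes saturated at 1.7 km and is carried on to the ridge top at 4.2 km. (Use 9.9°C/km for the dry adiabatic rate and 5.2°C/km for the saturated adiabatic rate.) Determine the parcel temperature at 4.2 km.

0–1700 m, dry: Δz = 1.7 km ⇒ ΔT = -16.83°C; T = -5.03°C
1700–4200 m, saturated: Δz = 2.5 km ⇒ ΔT = -13°C; T = -18.03°C

-18.03°C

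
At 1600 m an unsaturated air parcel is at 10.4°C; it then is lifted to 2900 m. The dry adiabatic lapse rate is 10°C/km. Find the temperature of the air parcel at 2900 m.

-2.6°C

1600 → 2900 m (dry adiabatic, 10°C/km): ΔT = -10 × 1.3 = -13°C → T = -2.6°C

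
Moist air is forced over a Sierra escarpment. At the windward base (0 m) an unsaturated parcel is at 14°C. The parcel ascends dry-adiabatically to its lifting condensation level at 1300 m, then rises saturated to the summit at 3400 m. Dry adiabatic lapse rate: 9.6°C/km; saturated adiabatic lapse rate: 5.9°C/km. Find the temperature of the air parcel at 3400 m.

-10.87°C

Dry to 1300 m: -9.6 × 1.3 km = -12.48°C, so T = 1.52°C.
Saturated to 3400 m: -5.9 × 2.1 km = -12.39°C, so T = -10.87°C.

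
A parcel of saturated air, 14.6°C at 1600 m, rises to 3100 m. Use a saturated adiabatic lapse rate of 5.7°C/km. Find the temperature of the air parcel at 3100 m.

Saturated adiabatic to 3100 m: -5.7 × 1.5 km = -8.55°C, so T = 6.05°C.

6.05°C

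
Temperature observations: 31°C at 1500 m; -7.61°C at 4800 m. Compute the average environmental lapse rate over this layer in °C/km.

11.7°C/km

Γ = −ΔT/Δz = (31 − (-7.61)) / (4800 − 1500) m
  = 38.61°C / 3.3 km = 11.7°C/km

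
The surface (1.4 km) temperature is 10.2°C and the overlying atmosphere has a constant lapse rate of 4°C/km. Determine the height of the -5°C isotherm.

Height above start = (10.2 − (-5)) / 4 = 3.8 km
Altitude = 1400 m + 3800 m = 5200 m

5.2 km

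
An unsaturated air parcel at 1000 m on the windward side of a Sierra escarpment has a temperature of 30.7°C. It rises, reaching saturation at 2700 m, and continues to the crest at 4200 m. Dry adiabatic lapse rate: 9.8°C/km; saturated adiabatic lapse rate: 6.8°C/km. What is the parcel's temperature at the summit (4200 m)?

Dry to 2700 m: -9.8 × 1.7 km = -16.66°C, so T = 14.04°C.
Saturated to 4200 m: -6.8 × 1.5 km = -10.2°C, so T = 3.84°C.

3.84°C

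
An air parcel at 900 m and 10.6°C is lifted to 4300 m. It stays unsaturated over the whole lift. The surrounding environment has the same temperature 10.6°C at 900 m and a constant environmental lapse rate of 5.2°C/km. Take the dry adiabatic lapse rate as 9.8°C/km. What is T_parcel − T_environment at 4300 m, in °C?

Parcel:
  From 900 m to 4300 m (dry): cools by 9.8 × 3.4 = 33.32°C, giving -22.72°C.
Environment:
  From 900 m to 4300 m (environment): cools by 5.2 × 3.4 = 17.68°C, giving -7.08°C.
T_parcel − T_env = -22.72 − (-7.08) = -15.64°C

-15.64°C (parcel cooler than environment)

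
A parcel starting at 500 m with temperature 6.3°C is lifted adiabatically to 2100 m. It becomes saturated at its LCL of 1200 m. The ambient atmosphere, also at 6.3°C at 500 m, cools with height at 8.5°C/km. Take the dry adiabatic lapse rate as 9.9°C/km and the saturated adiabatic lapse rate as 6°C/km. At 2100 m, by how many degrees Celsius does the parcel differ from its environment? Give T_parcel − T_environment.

Parcel:
  500 → 1200 m (dry, 9.9°C/km): ΔT = -9.9 × 0.7 = -6.93°C → T = -0.63°C
  1200 → 2100 m (saturated, 6°C/km): ΔT = -6 × 0.9 = -5.4°C → T = -6.03°C
Environment:
  500 → 2100 m (environment, 8.5°C/km): ΔT = -8.5 × 1.6 = -13.6°C → T = -7.3°C
T_parcel − T_env = -6.03 − (-7.3) = +1.27°C

+1.27°C (parcel warmer than environment)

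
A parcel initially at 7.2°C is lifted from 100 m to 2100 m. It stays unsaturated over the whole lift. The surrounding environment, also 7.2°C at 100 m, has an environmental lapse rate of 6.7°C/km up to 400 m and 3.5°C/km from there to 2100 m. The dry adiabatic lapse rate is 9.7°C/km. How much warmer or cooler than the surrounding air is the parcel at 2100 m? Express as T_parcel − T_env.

Parcel:
  From 100 m to 2100 m (dry): cools by 9.7 × 2 = 19.4°C, giving -12.2°C.
Environment:
  From 100 m to 400 m (environment, lower layer): cools by 6.7 × 0.3 = 2.01°C, giving 5.19°C.
  From 400 m to 2100 m (environment, upper layer): cools by 3.5 × 1.7 = 5.95°C, giving -0.76°C.
T_parcel − T_env = -12.2 − (-0.76) = -11.44°C

-11.44°C (parcel cooler than environment)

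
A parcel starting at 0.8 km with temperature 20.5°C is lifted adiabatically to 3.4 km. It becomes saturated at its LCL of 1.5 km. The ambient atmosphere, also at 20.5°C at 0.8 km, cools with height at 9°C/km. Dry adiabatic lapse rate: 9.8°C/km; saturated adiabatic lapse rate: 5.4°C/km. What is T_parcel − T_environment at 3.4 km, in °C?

+6.28°C (parcel warmer than environment)

Parcel:
  800 → 1500 m (dry, 9.8°C/km): ΔT = -9.8 × 0.7 = -6.86°C → T = 13.64°C
  1500 → 3400 m (saturated, 5.4°C/km): ΔT = -5.4 × 1.9 = -10.26°C → T = 3.38°C
Environment:
  800 → 3400 m (environment, 9°C/km): ΔT = -9 × 2.6 = -23.4°C → T = -2.9°C
T_parcel − T_env = 3.38 − (-2.9) = +6.28°C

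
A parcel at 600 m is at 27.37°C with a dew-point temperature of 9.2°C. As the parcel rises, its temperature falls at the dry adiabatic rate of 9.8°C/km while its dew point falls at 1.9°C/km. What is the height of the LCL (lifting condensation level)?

T and T_d converge at 9.8 − 1.9 = 7.9°C per km
Height above start = (27.37 − 9.2) / 7.9 = 2.3 km
LCL altitude = 600 m + 2300 m = 2900 m

2900 m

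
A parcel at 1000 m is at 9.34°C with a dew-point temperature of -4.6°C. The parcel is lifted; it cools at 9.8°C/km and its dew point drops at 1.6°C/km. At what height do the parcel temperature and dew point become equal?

T and T_d converge at 9.8 − 1.6 = 8.2°C per km
Height above start = (9.34 − (-4.6)) / 8.2 = 1.7 km
LCL altitude = 1000 m + 1700 m = 2700 m

2700 m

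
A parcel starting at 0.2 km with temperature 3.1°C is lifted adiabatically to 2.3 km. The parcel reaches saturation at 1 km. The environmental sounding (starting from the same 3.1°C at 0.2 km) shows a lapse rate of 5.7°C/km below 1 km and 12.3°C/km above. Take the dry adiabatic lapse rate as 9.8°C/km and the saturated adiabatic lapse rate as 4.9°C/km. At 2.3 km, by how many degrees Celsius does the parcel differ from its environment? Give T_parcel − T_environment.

+6.34°C (parcel warmer than environment)

Parcel:
  200–1000 m, dry: Δz = 0.8 km ⇒ ΔT = -7.84°C; T = -4.74°C
  1000–2300 m, saturated: Δz = 1.3 km ⇒ ΔT = -6.37°C; T = -11.11°C
Environment:
  200–1000 m, environment, lower layer: Δz = 0.8 km ⇒ ΔT = -4.56°C; T = -1.46°C
  1000–2300 m, environment, upper layer: Δz = 1.3 km ⇒ ΔT = -15.99°C; T = -17.45°C
T_parcel − T_env = -11.11 − (-17.45) = +6.34°C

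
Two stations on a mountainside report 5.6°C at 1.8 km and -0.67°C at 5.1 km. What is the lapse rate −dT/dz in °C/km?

1.9°C/km

Γ = −ΔT/Δz = (5.6 − (-0.67)) / (5100 − 1800) m
  = 6.27°C / 3.3 km = 1.9°C/km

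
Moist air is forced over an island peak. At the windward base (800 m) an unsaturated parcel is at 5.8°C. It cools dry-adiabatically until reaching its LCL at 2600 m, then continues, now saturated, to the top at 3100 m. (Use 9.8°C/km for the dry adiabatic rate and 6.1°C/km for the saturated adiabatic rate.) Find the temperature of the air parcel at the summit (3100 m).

800 → 2600 m (dry, 9.8°C/km): ΔT = -9.8 × 1.8 = -17.64°C → T = -11.84°C
2600 → 3100 m (saturated, 6.1°C/km): ΔT = -6.1 × 0.5 = -3.05°C → T = -14.89°C

-14.89°C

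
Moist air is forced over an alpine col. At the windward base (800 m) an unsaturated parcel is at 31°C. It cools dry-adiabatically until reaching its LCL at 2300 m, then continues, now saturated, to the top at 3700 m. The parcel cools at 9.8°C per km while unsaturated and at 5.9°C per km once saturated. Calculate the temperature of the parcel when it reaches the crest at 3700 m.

8.04°C

800–2300 m, dry: Δz = 1.5 km ⇒ ΔT = -14.7°C; T = 16.3°C
2300–3700 m, saturated: Δz = 1.4 km ⇒ ΔT = -8.26°C; T = 8.04°C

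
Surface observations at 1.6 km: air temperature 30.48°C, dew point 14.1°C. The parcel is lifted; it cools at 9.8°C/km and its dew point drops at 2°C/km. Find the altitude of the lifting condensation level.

3.7 km

T and T_d converge at 9.8 − 2 = 7.8°C per km
Height above start = (30.48 − 14.1) / 7.8 = 2.1 km
LCL altitude = 1600 m + 2100 m = 3700 m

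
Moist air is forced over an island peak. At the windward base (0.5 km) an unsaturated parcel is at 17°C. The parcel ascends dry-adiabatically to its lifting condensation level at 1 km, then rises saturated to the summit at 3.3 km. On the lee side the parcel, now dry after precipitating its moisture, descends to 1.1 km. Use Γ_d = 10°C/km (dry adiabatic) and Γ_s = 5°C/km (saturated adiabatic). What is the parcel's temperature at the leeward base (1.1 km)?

22.5°C

500 → 1000 m (dry, 10°C/km): ΔT = -10 × 0.5 = -5°C → T = 12°C
1000 → 3300 m (saturated, 5°C/km): ΔT = -5 × 2.3 = -11.5°C → T = 0.5°C
3300 → 1100 m (dry descent, 10°C/km): ΔT = +10 × 2.2 = +22°C → T = 22.5°C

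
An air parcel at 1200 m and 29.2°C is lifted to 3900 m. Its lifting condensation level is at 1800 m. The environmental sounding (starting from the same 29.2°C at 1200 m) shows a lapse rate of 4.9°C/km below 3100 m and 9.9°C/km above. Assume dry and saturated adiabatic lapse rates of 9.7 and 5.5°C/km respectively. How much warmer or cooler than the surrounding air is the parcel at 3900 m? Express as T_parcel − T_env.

Parcel:
  Dry to 1800 m: -9.7 × 0.6 km = -5.82°C, so T = 23.38°C.
  Saturated to 3900 m: -5.5 × 2.1 km = -11.55°C, so T = 11.83°C.
Environment:
  Environment, lower layer to 3100 m: -4.9 × 1.9 km = -9.31°C, so T = 19.89°C.
  Environment, upper layer to 3900 m: -9.9 × 0.8 km = -7.92°C, so T = 11.97°C.
T_parcel − T_env = 11.83 − 11.97 = -0.14°C

-0.14°C (parcel cooler than environment)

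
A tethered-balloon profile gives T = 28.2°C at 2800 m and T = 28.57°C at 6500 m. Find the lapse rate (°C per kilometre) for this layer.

-0.1°C/km

Γ = −ΔT/Δz = (28.2 − 28.57) / (6500 − 2800) m
  = -0.37°C / 3.7 km = -0.1°C/km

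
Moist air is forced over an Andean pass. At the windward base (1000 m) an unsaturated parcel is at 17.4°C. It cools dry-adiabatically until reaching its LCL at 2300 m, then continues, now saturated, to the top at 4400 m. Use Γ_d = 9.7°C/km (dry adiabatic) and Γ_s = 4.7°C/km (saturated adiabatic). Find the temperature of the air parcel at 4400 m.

1000 → 2300 m (dry, 9.7°C/km): ΔT = -9.7 × 1.3 = -12.61°C → T = 4.79°C
2300 → 4400 m (saturated, 4.7°C/km): ΔT = -4.7 × 2.1 = -9.87°C → T = -5.08°C

-5.08°C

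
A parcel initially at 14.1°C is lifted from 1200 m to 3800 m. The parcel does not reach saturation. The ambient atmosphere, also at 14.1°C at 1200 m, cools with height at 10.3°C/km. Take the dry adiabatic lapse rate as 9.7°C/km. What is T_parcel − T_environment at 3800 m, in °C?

Parcel:
  1200 → 3800 m (dry, 9.7°C/km): ΔT = -9.7 × 2.6 = -25.22°C → T = -11.12°C
Environment:
  1200 → 3800 m (environment, 10.3°C/km): ΔT = -10.3 × 2.6 = -26.78°C → T = -12.68°C
T_parcel − T_env = -11.12 − (-12.68) = +1.56°C

+1.56°C (parcel warmer than environment)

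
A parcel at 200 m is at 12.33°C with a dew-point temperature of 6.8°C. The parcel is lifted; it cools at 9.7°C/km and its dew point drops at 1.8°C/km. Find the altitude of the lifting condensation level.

T and T_d converge at 9.7 − 1.8 = 7.9°C per km
Height above start = (12.33 − 6.8) / 7.9 = 0.7 km
LCL altitude = 200 m + 700 m = 900 m

900 m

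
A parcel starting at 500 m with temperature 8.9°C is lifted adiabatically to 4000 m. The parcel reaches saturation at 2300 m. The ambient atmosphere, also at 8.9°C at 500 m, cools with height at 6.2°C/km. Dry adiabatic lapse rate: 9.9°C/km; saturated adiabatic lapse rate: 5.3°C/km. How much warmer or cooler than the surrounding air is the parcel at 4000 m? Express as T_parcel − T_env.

-5.13°C (parcel cooler than environment)

Parcel:
  From 500 m to 2300 m (dry): cools by 9.9 × 1.8 = 17.82°C, giving -8.92°C.
  From 2300 m to 4000 m (saturated): cools by 5.3 × 1.7 = 9.01°C, giving -17.93°C.
Environment:
  From 500 m to 4000 m (environment): cools by 6.2 × 3.5 = 21.7°C, giving -12.8°C.
T_parcel − T_env = -17.93 − (-12.8) = -5.13°C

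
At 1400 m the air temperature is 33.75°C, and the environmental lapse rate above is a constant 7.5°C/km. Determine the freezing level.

Height above start = (33.75 − 0) / 7.5 = 4.5 km
Altitude = 1400 m + 4500 m = 5900 m

5900 m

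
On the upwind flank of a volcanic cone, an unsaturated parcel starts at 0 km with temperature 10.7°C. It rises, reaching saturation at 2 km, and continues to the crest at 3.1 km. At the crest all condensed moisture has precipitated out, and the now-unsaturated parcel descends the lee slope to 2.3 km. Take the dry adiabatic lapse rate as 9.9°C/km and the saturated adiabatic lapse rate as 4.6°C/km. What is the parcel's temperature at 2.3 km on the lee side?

0 → 2000 m (dry, 9.9°C/km): ΔT = -9.9 × 2 = -19.8°C → T = -9.1°C
2000 → 3100 m (saturated, 4.6°C/km): ΔT = -4.6 × 1.1 = -5.06°C → T = -14.16°C
3100 → 2300 m (dry descent, 9.9°C/km): ΔT = +9.9 × 0.8 = +7.92°C → T = -6.24°C

-6.24°C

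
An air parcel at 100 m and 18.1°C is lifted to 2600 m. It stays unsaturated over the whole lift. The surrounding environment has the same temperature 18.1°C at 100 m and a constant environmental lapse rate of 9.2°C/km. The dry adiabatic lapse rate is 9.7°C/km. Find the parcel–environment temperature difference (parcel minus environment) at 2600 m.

Parcel:
  100–2600 m, dry: Δz = 2.5 km ⇒ ΔT = -24.25°C; T = -6.15°C
Environment:
  100–2600 m, environment: Δz = 2.5 km ⇒ ΔT = -23°C; T = -4.9°C
T_parcel − T_env = -6.15 − (-4.9) = -1.25°C

-1.25°C (parcel cooler than environment)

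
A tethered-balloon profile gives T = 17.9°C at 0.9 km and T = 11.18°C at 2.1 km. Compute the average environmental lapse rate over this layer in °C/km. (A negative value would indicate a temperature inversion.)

5.6°C/km

Γ = −ΔT/Δz = (17.9 − 11.18) / (2100 − 900) m
  = 6.72°C / 1.2 km = 5.6°C/km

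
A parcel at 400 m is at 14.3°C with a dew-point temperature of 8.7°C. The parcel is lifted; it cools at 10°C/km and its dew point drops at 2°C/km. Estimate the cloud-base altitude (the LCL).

1100 m

T and T_d converge at 10 − 2 = 8°C per km
Height above start = (14.3 − 8.7) / 8 = 0.7 km
LCL altitude = 400 m + 700 m = 1100 m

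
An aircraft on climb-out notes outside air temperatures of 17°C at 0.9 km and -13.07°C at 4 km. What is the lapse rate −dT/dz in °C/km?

Γ = −ΔT/Δz = (17 − (-13.07)) / (4000 − 900) m
  = 30.07°C / 3.1 km = 9.7°C/km

9.7°C/km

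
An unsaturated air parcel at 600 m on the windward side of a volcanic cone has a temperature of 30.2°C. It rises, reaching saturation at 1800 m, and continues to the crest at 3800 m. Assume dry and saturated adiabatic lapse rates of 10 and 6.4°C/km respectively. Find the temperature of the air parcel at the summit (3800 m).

5.4°C

600–1800 m, dry: Δz = 1.2 km ⇒ ΔT = -12°C; T = 18.2°C
1800–3800 m, saturated: Δz = 2 km ⇒ ΔT = -12.8°C; T = 5.4°C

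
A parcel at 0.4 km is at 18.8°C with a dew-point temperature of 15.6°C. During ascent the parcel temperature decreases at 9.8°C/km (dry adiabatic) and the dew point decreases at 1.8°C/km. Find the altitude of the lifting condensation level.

T and T_d converge at 9.8 − 1.8 = 8°C per km
Height above start = (18.8 − 15.6) / 8 = 0.4 km
LCL altitude = 400 m + 400 m = 800 m

0.8 km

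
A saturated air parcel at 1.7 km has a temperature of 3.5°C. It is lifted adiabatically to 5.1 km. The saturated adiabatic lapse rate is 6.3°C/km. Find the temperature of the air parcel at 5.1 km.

-17.92°C

1700 → 5100 m (saturated adiabatic, 6.3°C/km): ΔT = -6.3 × 3.4 = -21.42°C → T = -17.92°C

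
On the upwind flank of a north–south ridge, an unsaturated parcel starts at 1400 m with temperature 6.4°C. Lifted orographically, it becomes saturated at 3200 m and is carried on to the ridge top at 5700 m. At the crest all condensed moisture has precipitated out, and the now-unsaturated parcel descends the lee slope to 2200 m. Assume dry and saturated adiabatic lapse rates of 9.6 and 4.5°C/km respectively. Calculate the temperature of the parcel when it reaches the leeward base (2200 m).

From 1400 m to 3200 m (dry): cools by 9.6 × 1.8 = 17.28°C, giving -10.88°C.
From 3200 m to 5700 m (saturated): cools by 4.5 × 2.5 = 11.25°C, giving -22.13°C.
From 5700 m to 2200 m (dry descent): warms by 9.6 × 3.5 = 33.6°C, giving 11.47°C.

11.47°C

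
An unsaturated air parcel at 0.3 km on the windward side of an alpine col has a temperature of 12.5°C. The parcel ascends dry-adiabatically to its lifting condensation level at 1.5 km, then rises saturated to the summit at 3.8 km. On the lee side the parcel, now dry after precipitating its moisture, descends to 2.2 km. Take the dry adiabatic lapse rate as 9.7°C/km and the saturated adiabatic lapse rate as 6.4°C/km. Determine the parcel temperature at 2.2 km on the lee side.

1.66°C

Dry to 1500 m: -9.7 × 1.2 km = -11.64°C, so T = 0.86°C.
Saturated to 3800 m: -6.4 × 2.3 km = -14.72°C, so T = -13.86°C.
Dry descent to 2200 m: +9.7 × 1.6 km = +15.52°C, so T = 1.66°C.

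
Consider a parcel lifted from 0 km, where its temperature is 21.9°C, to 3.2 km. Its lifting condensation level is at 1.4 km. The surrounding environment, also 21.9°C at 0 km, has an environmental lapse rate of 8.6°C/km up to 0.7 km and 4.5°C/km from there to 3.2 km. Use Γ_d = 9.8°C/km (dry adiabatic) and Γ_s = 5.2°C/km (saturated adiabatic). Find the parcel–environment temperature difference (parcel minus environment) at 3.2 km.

-5.81°C (parcel cooler than environment)

Parcel:
  0–1400 m, dry: Δz = 1.4 km ⇒ ΔT = -13.72°C; T = 8.18°C
  1400–3200 m, saturated: Δz = 1.8 km ⇒ ΔT = -9.36°C; T = -1.18°C
Environment:
  0–700 m, environment, lower layer: Δz = 0.7 km ⇒ ΔT = -6.02°C; T = 15.88°C
  700–3200 m, environment, upper layer: Δz = 2.5 km ⇒ ΔT = -11.25°C; T = 4.63°C
T_parcel − T_env = -1.18 − 4.63 = -5.81°C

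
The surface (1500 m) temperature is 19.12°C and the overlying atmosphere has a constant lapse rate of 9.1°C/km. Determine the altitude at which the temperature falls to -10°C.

Height above start = (19.12 − (-10)) / 9.1 = 3.2 km
Altitude = 1500 m + 3200 m = 4700 m

4700 m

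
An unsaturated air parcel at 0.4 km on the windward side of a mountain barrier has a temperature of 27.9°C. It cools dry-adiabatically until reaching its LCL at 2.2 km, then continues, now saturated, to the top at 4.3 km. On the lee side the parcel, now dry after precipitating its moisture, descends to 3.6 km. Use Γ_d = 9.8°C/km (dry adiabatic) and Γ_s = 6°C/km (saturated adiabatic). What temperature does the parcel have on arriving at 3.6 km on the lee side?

From 400 m to 2200 m (dry): cools by 9.8 × 1.8 = 17.64°C, giving 10.26°C.
From 2200 m to 4300 m (saturated): cools by 6 × 2.1 = 12.6°C, giving -2.34°C.
From 4300 m to 3600 m (dry descent): warms by 9.8 × 0.7 = 6.86°C, giving 4.52°C.

4.52°C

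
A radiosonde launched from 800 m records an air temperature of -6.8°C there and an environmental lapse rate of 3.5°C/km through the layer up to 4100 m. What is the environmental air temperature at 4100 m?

-18.35°C

Environmental to 4100 m: -3.5 × 3.3 km = -11.55°C, so T = -18.35°C.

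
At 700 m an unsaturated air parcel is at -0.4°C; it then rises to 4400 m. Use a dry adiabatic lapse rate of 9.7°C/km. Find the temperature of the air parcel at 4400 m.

Dry adiabatic to 4400 m: -9.7 × 3.7 km = -35.89°C, so T = -36.29°C.

-36.29°C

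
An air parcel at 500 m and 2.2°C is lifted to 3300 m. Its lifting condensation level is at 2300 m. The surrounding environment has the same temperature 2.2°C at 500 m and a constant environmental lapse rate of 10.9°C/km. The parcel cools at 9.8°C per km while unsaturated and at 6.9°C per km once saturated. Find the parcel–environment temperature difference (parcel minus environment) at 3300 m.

+5.98°C (parcel warmer than environment)

Parcel:
  Dry to 2300 m: -9.8 × 1.8 km = -17.64°C, so T = -15.44°C.
  Saturated to 3300 m: -6.9 × 1 km = -6.9°C, so T = -22.34°C.
Environment:
  Environment to 3300 m: -10.9 × 2.8 km = -30.52°C, so T = -28.32°C.
T_parcel − T_env = -22.34 − (-28.32) = +5.98°C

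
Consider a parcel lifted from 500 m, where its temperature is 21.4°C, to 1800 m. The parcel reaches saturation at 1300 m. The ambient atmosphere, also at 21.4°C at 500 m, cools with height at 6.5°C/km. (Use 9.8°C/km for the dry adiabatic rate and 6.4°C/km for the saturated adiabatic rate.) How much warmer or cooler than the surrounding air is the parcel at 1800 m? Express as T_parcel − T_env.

Parcel:
  500 → 1300 m (dry, 9.8°C/km): ΔT = -9.8 × 0.8 = -7.84°C → T = 13.56°C
  1300 → 1800 m (saturated, 6.4°C/km): ΔT = -6.4 × 0.5 = -3.2°C → T = 10.36°C
Environment:
  500 → 1800 m (environment, 6.5°C/km): ΔT = -6.5 × 1.3 = -8.45°C → T = 12.95°C
T_parcel − T_env = 10.36 − 12.95 = -2.59°C

-2.59°C (parcel cooler than environment)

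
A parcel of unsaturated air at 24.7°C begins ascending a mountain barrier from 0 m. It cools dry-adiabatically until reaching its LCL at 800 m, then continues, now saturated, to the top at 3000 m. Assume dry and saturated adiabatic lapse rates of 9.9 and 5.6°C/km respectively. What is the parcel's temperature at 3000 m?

0 → 800 m (dry, 9.9°C/km): ΔT = -9.9 × 0.8 = -7.92°C → T = 16.78°C
800 → 3000 m (saturated, 5.6°C/km): ΔT = -5.6 × 2.2 = -12.32°C → T = 4.46°C

4.46°C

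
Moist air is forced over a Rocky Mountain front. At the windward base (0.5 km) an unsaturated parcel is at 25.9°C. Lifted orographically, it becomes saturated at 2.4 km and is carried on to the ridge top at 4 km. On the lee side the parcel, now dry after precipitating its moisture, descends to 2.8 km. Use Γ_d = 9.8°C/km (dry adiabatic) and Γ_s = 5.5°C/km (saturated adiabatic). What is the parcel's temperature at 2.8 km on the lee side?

10.24°C

Dry to 2400 m: -9.8 × 1.9 km = -18.62°C, so T = 7.28°C.
Saturated to 4000 m: -5.5 × 1.6 km = -8.8°C, so T = -1.52°C.
Dry descent to 2800 m: +9.8 × 1.2 km = +11.76°C, so T = 10.24°C.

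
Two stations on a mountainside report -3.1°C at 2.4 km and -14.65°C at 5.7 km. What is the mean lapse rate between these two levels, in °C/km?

Γ = −ΔT/Δz = (-3.1 − (-14.65)) / (5700 − 2400) m
  = 11.55°C / 3.3 km = 3.5°C/km

3.5°C/km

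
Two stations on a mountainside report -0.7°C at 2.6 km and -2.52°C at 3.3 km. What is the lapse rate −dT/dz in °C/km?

2.6°C/km

Γ = −ΔT/Δz = (-0.7 − (-2.52)) / (3300 − 2600) m
  = 1.82°C / 0.7 km = 2.6°C/km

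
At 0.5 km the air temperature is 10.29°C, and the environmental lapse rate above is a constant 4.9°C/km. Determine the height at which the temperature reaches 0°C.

Height above start = (10.29 − 0) / 4.9 = 2.1 km
Altitude = 500 m + 2100 m = 2600 m

2.6 km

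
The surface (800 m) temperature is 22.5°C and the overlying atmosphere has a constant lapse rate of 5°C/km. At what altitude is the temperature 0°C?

5300 m

Height above start = (22.5 − 0) / 5 = 4.5 km
Altitude = 800 m + 4500 m = 5300 m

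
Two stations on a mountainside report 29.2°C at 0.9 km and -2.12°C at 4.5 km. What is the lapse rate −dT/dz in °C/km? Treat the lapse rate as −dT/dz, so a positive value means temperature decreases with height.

8.7°C/km

Γ = −ΔT/Δz = (29.2 − (-2.12)) / (4500 − 900) m
  = 31.32°C / 3.6 km = 8.7°C/km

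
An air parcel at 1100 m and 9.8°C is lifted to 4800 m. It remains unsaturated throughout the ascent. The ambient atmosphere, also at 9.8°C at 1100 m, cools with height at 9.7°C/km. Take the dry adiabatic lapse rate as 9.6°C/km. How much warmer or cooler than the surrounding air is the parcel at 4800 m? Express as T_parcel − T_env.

+0.37°C (parcel warmer than environment)

Parcel:
  Dry to 4800 m: -9.6 × 3.7 km = -35.52°C, so T = -25.72°C.
Environment:
  Environment to 4800 m: -9.7 × 3.7 km = -35.89°C, so T = -26.09°C.
T_parcel − T_env = -25.72 − (-26.09) = +0.37°C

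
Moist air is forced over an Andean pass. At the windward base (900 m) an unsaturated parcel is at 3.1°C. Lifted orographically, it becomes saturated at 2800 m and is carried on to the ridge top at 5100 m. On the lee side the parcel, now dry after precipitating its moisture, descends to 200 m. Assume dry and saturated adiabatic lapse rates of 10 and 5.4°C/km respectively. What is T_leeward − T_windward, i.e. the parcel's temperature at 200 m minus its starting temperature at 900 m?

900 → 2800 m (dry, 10°C/km): ΔT = -10 × 1.9 = -19°C → T = -15.9°C
2800 → 5100 m (saturated, 5.4°C/km): ΔT = -5.4 × 2.3 = -12.42°C → T = -28.32°C
5100 → 200 m (dry descent, 10°C/km): ΔT = +10 × 4.9 = +49°C → T = 20.68°C
Net change vs windward start: 20.68 − 3.1 = +17.58°C

+17.58°C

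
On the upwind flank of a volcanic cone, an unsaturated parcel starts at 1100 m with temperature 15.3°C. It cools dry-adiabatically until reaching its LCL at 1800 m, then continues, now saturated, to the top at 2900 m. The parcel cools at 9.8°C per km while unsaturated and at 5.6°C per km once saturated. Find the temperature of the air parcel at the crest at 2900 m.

2.28°C

1100–1800 m, dry: Δz = 0.7 km ⇒ ΔT = -6.86°C; T = 8.44°C
1800–2900 m, saturated: Δz = 1.1 km ⇒ ΔT = -6.16°C; T = 2.28°C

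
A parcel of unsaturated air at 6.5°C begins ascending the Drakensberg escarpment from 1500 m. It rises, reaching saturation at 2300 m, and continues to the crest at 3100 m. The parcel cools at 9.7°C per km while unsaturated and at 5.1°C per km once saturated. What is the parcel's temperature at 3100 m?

From 1500 m to 2300 m (dry): cools by 9.7 × 0.8 = 7.76°C, giving -1.26°C.
From 2300 m to 3100 m (saturated): cools by 5.1 × 0.8 = 4.08°C, giving -5.34°C.

-5.34°C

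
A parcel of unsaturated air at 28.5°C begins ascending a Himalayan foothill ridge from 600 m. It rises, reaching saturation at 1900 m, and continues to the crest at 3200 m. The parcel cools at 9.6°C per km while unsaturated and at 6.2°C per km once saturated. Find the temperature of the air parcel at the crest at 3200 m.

Dry to 1900 m: -9.6 × 1.3 km = -12.48°C, so T = 16.02°C.
Saturated to 3200 m: -6.2 × 1.3 km = -8.06°C, so T = 7.96°C.

7.96°C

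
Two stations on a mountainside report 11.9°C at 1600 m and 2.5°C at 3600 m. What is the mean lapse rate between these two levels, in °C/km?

4.7°C/km

Γ = −ΔT/Δz = (11.9 − 2.5) / (3600 − 1600) m
  = 9.4°C / 2 km = 4.7°C/km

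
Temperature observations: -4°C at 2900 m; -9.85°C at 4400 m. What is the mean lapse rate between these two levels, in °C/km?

Γ = −ΔT/Δz = (-4 − (-9.85)) / (4400 − 2900) m
  = 5.85°C / 1.5 km = 3.9°C/km

3.9°C/km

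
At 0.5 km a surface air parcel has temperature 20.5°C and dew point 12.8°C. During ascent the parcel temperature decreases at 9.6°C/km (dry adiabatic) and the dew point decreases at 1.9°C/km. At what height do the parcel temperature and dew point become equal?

1.5 km

T and T_d converge at 9.6 − 1.9 = 7.7°C per km
Height above start = (20.5 − 12.8) / 7.7 = 1 km
LCL altitude = 500 m + 1000 m = 1500 m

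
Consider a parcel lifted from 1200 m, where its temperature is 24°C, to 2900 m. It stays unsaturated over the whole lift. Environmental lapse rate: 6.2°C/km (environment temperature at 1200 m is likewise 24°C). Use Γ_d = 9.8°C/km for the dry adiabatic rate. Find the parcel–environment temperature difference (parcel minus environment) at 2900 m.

-6.12°C (parcel cooler than environment)

Parcel:
  Dry to 2900 m: -9.8 × 1.7 km = -16.66°C, so T = 7.34°C.
Environment:
  Environment to 2900 m: -6.2 × 1.7 km = -10.54°C, so T = 13.46°C.
T_parcel − T_env = 7.34 − 13.46 = -6.12°C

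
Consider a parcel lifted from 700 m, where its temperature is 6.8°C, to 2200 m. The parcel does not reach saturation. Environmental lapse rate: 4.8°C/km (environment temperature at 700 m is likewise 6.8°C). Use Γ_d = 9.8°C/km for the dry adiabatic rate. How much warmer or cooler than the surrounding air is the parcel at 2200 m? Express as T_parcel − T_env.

-7.5°C (parcel cooler than environment)

Parcel:
  700 → 2200 m (dry, 9.8°C/km): ΔT = -9.8 × 1.5 = -14.7°C → T = -7.9°C
Environment:
  700 → 2200 m (environment, 4.8°C/km): ΔT = -4.8 × 1.5 = -7.2°C → T = -0.4°C
T_parcel − T_env = -7.9 − (-0.4) = -7.5°C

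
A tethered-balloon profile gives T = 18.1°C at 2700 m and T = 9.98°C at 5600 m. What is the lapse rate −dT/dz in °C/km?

2.8°C/km

Γ = −ΔT/Δz = (18.1 − 9.98) / (5600 − 2700) m
  = 8.12°C / 2.9 km = 2.8°C/km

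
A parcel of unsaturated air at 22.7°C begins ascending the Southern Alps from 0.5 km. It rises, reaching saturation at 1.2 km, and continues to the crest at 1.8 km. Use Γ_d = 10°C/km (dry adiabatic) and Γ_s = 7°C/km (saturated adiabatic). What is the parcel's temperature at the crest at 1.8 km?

11.5°C

500 → 1200 m (dry, 10°C/km): ΔT = -10 × 0.7 = -7°C → T = 15.7°C
1200 → 1800 m (saturated, 7°C/km): ΔT = -7 × 0.6 = -4.2°C → T = 11.5°C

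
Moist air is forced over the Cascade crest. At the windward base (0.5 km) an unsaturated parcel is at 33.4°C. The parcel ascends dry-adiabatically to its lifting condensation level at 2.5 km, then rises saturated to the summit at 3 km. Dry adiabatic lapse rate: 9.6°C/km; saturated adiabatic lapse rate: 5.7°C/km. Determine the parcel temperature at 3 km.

From 500 m to 2500 m (dry): cools by 9.6 × 2 = 19.2°C, giving 14.2°C.
From 2500 m to 3000 m (saturated): cools by 5.7 × 0.5 = 2.85°C, giving 11.35°C.

11.35°C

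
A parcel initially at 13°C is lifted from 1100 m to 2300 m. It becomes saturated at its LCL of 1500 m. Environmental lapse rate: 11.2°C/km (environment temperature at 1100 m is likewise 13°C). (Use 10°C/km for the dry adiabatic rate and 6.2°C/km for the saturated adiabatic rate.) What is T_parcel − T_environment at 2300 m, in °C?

+4.48°C (parcel warmer than environment)

Parcel:
  Dry to 1500 m: -10 × 0.4 km = -4°C, so T = 9°C.
  Saturated to 2300 m: -6.2 × 0.8 km = -4.96°C, so T = 4.04°C.
Environment:
  Environment to 2300 m: -11.2 × 1.2 km = -13.44°C, so T = -0.44°C.
T_parcel − T_env = 4.04 − (-0.44) = +4.48°C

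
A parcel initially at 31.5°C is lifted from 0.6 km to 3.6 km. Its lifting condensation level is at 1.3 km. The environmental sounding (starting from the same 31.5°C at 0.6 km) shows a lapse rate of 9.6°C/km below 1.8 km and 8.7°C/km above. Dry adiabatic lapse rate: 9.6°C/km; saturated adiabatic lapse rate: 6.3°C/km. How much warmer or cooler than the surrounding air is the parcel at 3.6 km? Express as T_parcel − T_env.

Parcel:
  600–1300 m, dry: Δz = 0.7 km ⇒ ΔT = -6.72°C; T = 24.78°C
  1300–3600 m, saturated: Δz = 2.3 km ⇒ ΔT = -14.49°C; T = 10.29°C
Environment:
  600–1800 m, environment, lower layer: Δz = 1.2 km ⇒ ΔT = -11.52°C; T = 19.98°C
  1800–3600 m, environment, upper layer: Δz = 1.8 km ⇒ ΔT = -15.66°C; T = 4.32°C
T_parcel − T_env = 10.29 − 4.32 = +5.97°C

+5.97°C (parcel warmer than environment)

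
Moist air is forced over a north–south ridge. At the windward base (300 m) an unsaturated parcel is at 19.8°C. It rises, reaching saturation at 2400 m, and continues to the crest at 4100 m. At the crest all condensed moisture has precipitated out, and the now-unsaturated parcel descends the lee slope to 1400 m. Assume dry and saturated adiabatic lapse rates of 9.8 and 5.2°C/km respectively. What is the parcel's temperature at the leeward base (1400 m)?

300–2400 m, dry: Δz = 2.1 km ⇒ ΔT = -20.58°C; T = -0.78°C
2400–4100 m, saturated: Δz = 1.7 km ⇒ ΔT = -8.84°C; T = -9.62°C
4100–1400 m, dry descent: Δz = 2.7 km ⇒ ΔT = +26.46°C; T = 16.84°C

16.84°C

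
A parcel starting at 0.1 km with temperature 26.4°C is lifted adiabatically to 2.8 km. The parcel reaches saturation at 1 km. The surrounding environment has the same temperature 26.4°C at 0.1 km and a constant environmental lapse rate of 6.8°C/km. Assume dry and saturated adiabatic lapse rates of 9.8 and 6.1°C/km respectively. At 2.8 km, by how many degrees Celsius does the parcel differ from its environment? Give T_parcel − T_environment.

-1.44°C (parcel cooler than environment)

Parcel:
  100–1000 m, dry: Δz = 0.9 km ⇒ ΔT = -8.82°C; T = 17.58°C
  1000–2800 m, saturated: Δz = 1.8 km ⇒ ΔT = -10.98°C; T = 6.6°C
Environment:
  100–2800 m, environment: Δz = 2.7 km ⇒ ΔT = -18.36°C; T = 8.04°C
T_parcel − T_env = 6.6 − 8.04 = -1.44°C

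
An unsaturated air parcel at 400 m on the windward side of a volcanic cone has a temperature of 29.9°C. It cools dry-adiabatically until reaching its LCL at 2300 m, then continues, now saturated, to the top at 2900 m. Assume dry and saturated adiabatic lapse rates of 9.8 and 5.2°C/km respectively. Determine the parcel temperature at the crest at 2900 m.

From 400 m to 2300 m (dry): cools by 9.8 × 1.9 = 18.62°C, giving 11.28°C.
From 2300 m to 2900 m (saturated): cools by 5.2 × 0.6 = 3.12°C, giving 8.16°C.

8.16°C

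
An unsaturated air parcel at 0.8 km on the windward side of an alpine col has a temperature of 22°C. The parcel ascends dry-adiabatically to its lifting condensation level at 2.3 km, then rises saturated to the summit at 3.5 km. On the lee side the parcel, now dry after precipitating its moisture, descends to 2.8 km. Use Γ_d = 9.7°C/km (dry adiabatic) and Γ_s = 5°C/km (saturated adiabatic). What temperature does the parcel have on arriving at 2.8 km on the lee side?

8.24°C

Dry to 2300 m: -9.7 × 1.5 km = -14.55°C, so T = 7.45°C.
Saturated to 3500 m: -5 × 1.2 km = -6°C, so T = 1.45°C.
Dry descent to 2800 m: +9.7 × 0.7 km = +6.79°C, so T = 8.24°C.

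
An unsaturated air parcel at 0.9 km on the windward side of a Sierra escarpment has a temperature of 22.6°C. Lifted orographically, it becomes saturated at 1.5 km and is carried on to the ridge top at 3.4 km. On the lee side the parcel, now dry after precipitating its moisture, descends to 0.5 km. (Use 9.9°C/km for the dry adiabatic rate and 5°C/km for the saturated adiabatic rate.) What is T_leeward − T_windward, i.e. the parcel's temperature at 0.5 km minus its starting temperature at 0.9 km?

+13.27°C

From 900 m to 1500 m (dry): cools by 9.9 × 0.6 = 5.94°C, giving 16.66°C.
From 1500 m to 3400 m (saturated): cools by 5 × 1.9 = 9.5°C, giving 7.16°C.
From 3400 m to 500 m (dry descent): warms by 9.9 × 2.9 = 28.71°C, giving 35.87°C.
Net change vs windward start: 35.87 − 22.6 = +13.27°C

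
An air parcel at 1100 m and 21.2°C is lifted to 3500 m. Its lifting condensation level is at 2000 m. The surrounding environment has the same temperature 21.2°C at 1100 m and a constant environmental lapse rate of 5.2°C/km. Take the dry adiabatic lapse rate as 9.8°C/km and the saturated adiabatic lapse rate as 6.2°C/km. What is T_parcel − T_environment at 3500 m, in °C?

Parcel:
  1100 → 2000 m (dry, 9.8°C/km): ΔT = -9.8 × 0.9 = -8.82°C → T = 12.38°C
  2000 → 3500 m (saturated, 6.2°C/km): ΔT = -6.2 × 1.5 = -9.3°C → T = 3.08°C
Environment:
  1100 → 3500 m (environment, 5.2°C/km): ΔT = -5.2 × 2.4 = -12.48°C → T = 8.72°C
T_parcel − T_env = 3.08 − 8.72 = -5.64°C

-5.64°C (parcel cooler than environment)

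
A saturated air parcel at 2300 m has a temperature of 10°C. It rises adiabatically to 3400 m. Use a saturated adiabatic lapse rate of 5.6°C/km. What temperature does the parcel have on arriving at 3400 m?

2300 → 3400 m (saturated adiabatic, 5.6°C/km): ΔT = -5.6 × 1.1 = -6.16°C → T = 3.84°C

3.84°C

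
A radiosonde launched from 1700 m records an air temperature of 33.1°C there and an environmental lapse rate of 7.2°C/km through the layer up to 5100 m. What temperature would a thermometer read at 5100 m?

8.62°C

Environmental to 5100 m: -7.2 × 3.4 km = -24.48°C, so T = 8.62°C.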